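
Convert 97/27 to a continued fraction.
[3; 1, 1, 2, 5]

Euclidean algorithm steps:
97 = 3 × 27 + 16
27 = 1 × 16 + 11
16 = 1 × 11 + 5
11 = 2 × 5 + 1
5 = 5 × 1 + 0
Continued fraction: [3; 1, 1, 2, 5]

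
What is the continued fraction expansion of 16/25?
[0; 1, 1, 1, 3, 2]

Euclidean algorithm steps:
16 = 0 × 25 + 16
25 = 1 × 16 + 9
16 = 1 × 9 + 7
9 = 1 × 7 + 2
7 = 3 × 2 + 1
2 = 2 × 1 + 0
Continued fraction: [0; 1, 1, 1, 3, 2]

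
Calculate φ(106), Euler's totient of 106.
52

106 = 2 × 53
φ(n) = n × ∏(1 - 1/p) for each prime p dividing n
φ(106) = 106 × (1 - 1/2) × (1 - 1/53) = 52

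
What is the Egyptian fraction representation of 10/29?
1/3 + 1/87

Greedy algorithm:
10/29: ceiling(29/10) = 3, use 1/3
1/87: ceiling(87/1) = 87, use 1/87
Result: 10/29 = 1/3 + 1/87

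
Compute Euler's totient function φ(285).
144

285 = 3 × 5 × 19
φ(n) = n × ∏(1 - 1/p) for each prime p dividing n
φ(285) = 285 × (1 - 1/3) × (1 - 1/5) × (1 - 1/19) = 144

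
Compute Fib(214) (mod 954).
953

Matrix identity: Q^n = [[F_(n+1), F_n], [F_n, F_(n-1)]] with Q = [[1,1],[1,0]].
n = 214 = 11010110₂. Square-and-multiply, entries mod 954:
Q^1 = [[1,1],[1,0]]
Q^3 = (Q^1)²·Q = [[3,2],[2,1]]
Q^6 = (Q^3)² = [[13,8],[8,5]]
Q^13 = (Q^6)²·Q = [[377,233],[233,144]]
Q^26 = (Q^13)² = [[848,235],[235,613]]
Q^53 = (Q^26)²·Q = [[530,635],[635,849]]
Q^107 = (Q^53)²·Q = [[0,107],[107,847]]
Q^214 = (Q^107)² = [[1,953],[953,2]]
F_214 mod 954 = Q^214[0][1] = 953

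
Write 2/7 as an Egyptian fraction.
1/4 + 1/28

Greedy algorithm:
2/7: ceiling(7/2) = 4, use 1/4
1/28: ceiling(28/1) = 28, use 1/28
Result: 2/7 = 1/4 + 1/28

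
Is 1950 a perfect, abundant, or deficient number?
abundant

Proper divisors of 1950: sum = 1 + 2 + 3 + 5 + 6 + 10 + 13 + 15 + ... + 325 + 390 + 650 + 975 (23 divisors) = 3258
Since 3258 > 1950, 1950 is abundant.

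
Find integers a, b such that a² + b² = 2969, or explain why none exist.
37² + 40² (a=37, b=40)

Factorization: 2969 = 2969
By Fermat: n is sum of two squares iff every prime p ≡ 3 (mod 4) appears to even power.
All primes ≡ 3 (mod 4) appear to even power.
Search a = 0, 1, 2, … for 2969 - a² a perfect square: first hit at a = 37: 2969 - 1369 = 1600 = 40².
2969 = 37² + 40² = 1369 + 1600 ✓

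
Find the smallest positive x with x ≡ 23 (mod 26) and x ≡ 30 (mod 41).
153

Using Chinese Remainder Theorem:
M = 26 × 41 = 1066
M1 = 41, M2 = 26
y1 = 41^(-1) mod 26 = 7
y2 = 26^(-1) mod 41 = 30
x = (23×41×7 + 30×26×30) mod 1066 = 153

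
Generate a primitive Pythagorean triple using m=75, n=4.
(5609, 600, 5641)

Euclid's formula: a = m² - n², b = 2mn, c = m² + n²
m = 75, n = 4
a = 75² - 4² = 5625 - 16 = 5609
b = 2 × 75 × 4 = 600
c = 75² + 4² = 5625 + 16 = 5641
Verification: 5609² + 600² = 31460881 + 360000 = 31820881 = 5641² ✓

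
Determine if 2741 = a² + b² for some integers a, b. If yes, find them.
25² + 46² (a=25, b=46)

Factorization: 2741 = 2741
By Fermat: n is sum of two squares iff every prime p ≡ 3 (mod 4) appears to even power.
All primes ≡ 3 (mod 4) appear to even power.
Search a = 0, 1, 2, … for 2741 - a² a perfect square: first hit at a = 25: 2741 - 625 = 2116 = 46².
2741 = 25² + 46² = 625 + 2116 ✓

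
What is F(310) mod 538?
249

Matrix identity: Q^n = [[F_(n+1), F_n], [F_n, F_(n-1)]] with Q = [[1,1],[1,0]].
n = 310 = 100110110₂. Square-and-multiply, entries mod 538:
Q^1 = [[1,1],[1,0]]
Q^2 = (Q^1)² = [[2,1],[1,1]]
Q^4 = (Q^2)² = [[5,3],[3,2]]
Q^9 = (Q^4)²·Q = [[55,34],[34,21]]
Q^19 = (Q^9)²·Q = [[309,415],[415,432]]
Q^38 = (Q^19)² = [[320,317],[317,3]]
Q^77 = (Q^38)²·Q = [[234,63],[63,171]]
Q^155 = (Q^77)²·Q = [[312,83],[83,229]]
Q^310 = (Q^155)² = [[399,249],[249,150]]
F_310 mod 538 = Q^310[0][1] = 249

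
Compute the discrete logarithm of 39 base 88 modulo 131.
50

Baby-step giant-step with step n = ⌈√131⌉ = 12.
Baby steps 88^j mod 131 (j:value) for j=0..11: 0:1, 1:88, 2:15, 3:10, 4:94, 5:19, 6:100, 7:23, 8:59, 9:83, 10:99, 11:66.
Giant-step multiplier: 88^(-12) ≡ 88^(130-12) = 88^118 ≡ 3 (mod 131).
Giant steps γ_i = 39·3^i mod 131: γ_0=39, γ_1=117, γ_2=89, γ_3=5, γ_4=15 (in table at j=2).
x = i·n + j = 4·12 + 2 = 50.
Check: 88^50 ≡ 39 (mod 131).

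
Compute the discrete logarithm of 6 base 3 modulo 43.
28

Baby-step giant-step with step n = ⌈√43⌉ = 7.
Baby steps 3^j mod 43 (j:value) for j=0..6: 0:1, 1:3, 2:9, 3:27, 4:38, 5:28, 6:41.
Giant-step multiplier: 3^(-7) ≡ 3^(42-7) = 3^35 ≡ 7 (mod 43).
Giant steps γ_i = 6·7^i mod 43: γ_0=6, γ_1=42, γ_2=36, γ_3=37, γ_4=1 (in table at j=0).
x = i·n + j = 4·7 + 0 = 28.
Check: 3^28 ≡ 6 (mod 43).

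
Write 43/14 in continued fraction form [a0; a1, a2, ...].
[3; 14]

Euclidean algorithm steps:
43 = 3 × 14 + 1
14 = 14 × 1 + 0
Continued fraction: [3; 14]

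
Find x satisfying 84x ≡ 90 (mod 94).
x ≡ 38 (mod 47)

gcd(84, 94) = 2, which divides 90, so solutions exist.
Divide through by 2: 42x ≡ 45 (mod 47).
Find 42^(-1) mod 47 by the extended Euclidean algorithm:
47 = 1 × 42 + 5  ⟹  5 = (1)·47 + (-1)·42
42 = 8 × 5 + 2  ⟹  2 = (-8)·47 + (9)·42
5 = 2 × 2 + 1  ⟹  1 = (17)·47 + (-19)·42
So (-19)·42 ≡ 1 (mod 47), i.e. 42^(-1) ≡ -19 ≡ 28 (mod 47).
x ≡ 28 × 45 = 1260 ≡ 38 (mod 47).
Check: 84 × 38 = 3192 ≡ 90 (mod 94).
x ≡ 38 (mod 47), giving 2 solutions mod 94.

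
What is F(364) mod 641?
389

Matrix identity: Q^n = [[F_(n+1), F_n], [F_n, F_(n-1)]] with Q = [[1,1],[1,0]].
n = 364 = 101101100₂. Square-and-multiply, entries mod 641:
Q^1 = [[1,1],[1,0]]
Q^2 = (Q^1)² = [[2,1],[1,1]]
Q^5 = (Q^2)²·Q = [[8,5],[5,3]]
Q^11 = (Q^5)²·Q = [[144,89],[89,55]]
Q^22 = (Q^11)² = [[453,404],[404,49]]
Q^45 = (Q^22)²·Q = [[102,491],[491,252]]
Q^91 = (Q^45)²·Q = [[316,213],[213,103]]
Q^182 = (Q^91)² = [[359,148],[148,211]]
Q^364 = (Q^182)² = [[150,389],[389,402]]
F_364 mod 641 = Q^364[0][1] = 389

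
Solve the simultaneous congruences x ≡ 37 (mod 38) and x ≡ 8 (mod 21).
113

Using Chinese Remainder Theorem:
M = 38 × 21 = 798
M1 = 21, M2 = 38
y1 = 21^(-1) mod 38 = 29
y2 = 38^(-1) mod 21 = 5
x = (37×21×29 + 8×38×5) mod 798 = 113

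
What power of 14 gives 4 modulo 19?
8

Baby-step giant-step with step n = ⌈√19⌉ = 5.
Baby steps 14^j mod 19 (j:value) for j=0..4: 0:1, 1:14, 2:6, 3:8, 4:17.
Giant-step multiplier: 14^(-5) ≡ 14^(18-5) = 14^13 ≡ 2 (mod 19).
Giant steps γ_i = 4·2^i mod 19: γ_0=4, γ_1=8 (in table at j=3).
x = i·n + j = 1·5 + 3 = 8.
Check: 14^8 ≡ 4 (mod 19).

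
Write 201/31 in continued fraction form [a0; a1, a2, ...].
[6; 2, 15]

Euclidean algorithm steps:
201 = 6 × 31 + 15
31 = 2 × 15 + 1
15 = 15 × 1 + 0
Continued fraction: [6; 2, 15]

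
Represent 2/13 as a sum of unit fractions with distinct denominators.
1/7 + 1/91

Greedy algorithm:
2/13: ceiling(13/2) = 7, use 1/7
1/91: ceiling(91/1) = 91, use 1/91
Result: 2/13 = 1/7 + 1/91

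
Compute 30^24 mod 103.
9

Repeated squaring. Binary of 24 = 11000.
30^1 ≡ 30 (mod 103); 30^2 ≡ 76 (mod 103); 30^4 ≡ 8 (mod 103); 30^8 ≡ 64 (mod 103); 30^16 ≡ 79 (mod 103)
30^24 = 30^8 × 30^16 ≡ 9 (mod 103)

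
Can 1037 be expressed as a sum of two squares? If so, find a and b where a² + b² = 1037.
14² + 29² (a=14, b=29)

Factorization: 1037 = 17 × 61
By Fermat: n is sum of two squares iff every prime p ≡ 3 (mod 4) appears to even power.
All primes ≡ 3 (mod 4) appear to even power.
Search a = 0, 1, 2, … for 1037 - a² a perfect square: first hit at a = 14: 1037 - 196 = 841 = 29².
1037 = 14² + 29² = 196 + 841 ✓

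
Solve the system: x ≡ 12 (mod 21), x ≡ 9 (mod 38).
579

Using Chinese Remainder Theorem:
M = 21 × 38 = 798
M1 = 38, M2 = 21
y1 = 38^(-1) mod 21 = 5
y2 = 21^(-1) mod 38 = 29
x = (12×38×5 + 9×21×29) mod 798 = 579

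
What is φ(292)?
144

292 = 2^2 × 73
φ(n) = n × ∏(1 - 1/p) for each prime p dividing n
φ(292) = 292 × (1 - 1/2) × (1 - 1/73) = 144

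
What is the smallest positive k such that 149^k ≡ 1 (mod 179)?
89

179 is prime, so ord(149) divides φ(179) = 178.
Divisors of 178: 1, 2, 89, 178.
Repeated squaring: 149^1 ≡ 149, 149^2 ≡ 5, 149^4 ≡ 25, 149^8 ≡ 88, 149^16 ≡ 47, 149^32 ≡ 61, 149^64 ≡ 141, 149^128 ≡ 12 (mod 179).
Test 149^d mod 179 for each divisor d in increasing order:
149^1 ≡ 149
149^2 ≡ 5
149^89 = 149^64·149^16·149^8·149^1 ≡ 1  ← first divisor giving 1
The order is 89.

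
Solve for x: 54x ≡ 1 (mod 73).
23

gcd(54, 73) = 1, so the inverse exists.
Extended Euclidean algorithm on (73, 54):
73 = 1 × 54 + 19  ⟹  19 = (1)·73 + (-1)·54
54 = 2 × 19 + 16  ⟹  16 = (-2)·73 + (3)·54
19 = 1 × 16 + 3  ⟹  3 = (3)·73 + (-4)·54
16 = 5 × 3 + 1  ⟹  1 = (-17)·73 + (23)·54
So (23)·54 ≡ 1 (mod 73), i.e. 54^(-1) ≡ 23 (mod 73).
Check: 54 × 23 = 1242 ≡ 1 (mod 73)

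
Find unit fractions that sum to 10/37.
1/4 + 1/50 + 1/3700

Greedy algorithm:
10/37: ceiling(37/10) = 4, use 1/4
3/148: ceiling(148/3) = 50, use 1/50
1/3700: ceiling(3700/1) = 3700, use 1/3700
Result: 10/37 = 1/4 + 1/50 + 1/3700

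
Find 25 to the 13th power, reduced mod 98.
11

Repeated squaring. Binary of 13 = 1101.
25^1 ≡ 25 (mod 98); 25^2 ≡ 37 (mod 98); 25^4 ≡ 95 (mod 98); 25^8 ≡ 9 (mod 98)
25^13 = 25^1 × 25^4 × 25^8 ≡ 11 (mod 98)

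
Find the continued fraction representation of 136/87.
[1; 1, 1, 3, 2, 5]

Euclidean algorithm steps:
136 = 1 × 87 + 49
87 = 1 × 49 + 38
49 = 1 × 38 + 11
38 = 3 × 11 + 5
11 = 2 × 5 + 1
5 = 5 × 1 + 0
Continued fraction: [1; 1, 1, 3, 2, 5]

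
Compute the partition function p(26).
2436

p(n) counts ways to write n as a sum of positive integers (order ignored).
Euler's pentagonal recurrence: p(k) = p(k-1) + p(k-2) - p(k-5) - p(k-7) + p(k-12) + p(k-15) - ... (offsets j(3j∓1)/2, signs ++--, p(0)=1, p(<0)=0).
DP table for k = 0..25: p(0)=1, p(1)=1, p(2)=2, p(3)=3, p(4)=5, p(5)=7, p(6)=11, p(7)=15, p(8)=22, p(9)=30, p(10)=42, p(11)=56, p(12)=77, p(13)=101, p(14)=135, p(15)=176, p(16)=231, p(17)=297, p(18)=385, p(19)=490, p(20)=627, p(21)=792, p(22)=1002, p(23)=1255, p(24)=1575, p(25)=1958.
Final step: p(26) = p(25) + p(24) - p(21) - p(19) + p(14) + p(11) - p(4) - p(0)
= 1958 + 1575 - 792 - 490 + 135 + 56 - 5 - 1
= 2436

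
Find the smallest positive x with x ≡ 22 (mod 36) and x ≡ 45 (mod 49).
94

Using Chinese Remainder Theorem:
M = 36 × 49 = 1764
M1 = 49, M2 = 36
y1 = 49^(-1) mod 36 = 25
y2 = 36^(-1) mod 49 = 15
x = (22×49×25 + 45×36×15) mod 1764 = 94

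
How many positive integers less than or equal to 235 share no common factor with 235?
184

235 = 5 × 47
φ(n) = n × ∏(1 - 1/p) for each prime p dividing n
φ(235) = 235 × (1 - 1/5) × (1 - 1/47) = 184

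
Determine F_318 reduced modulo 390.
224

Matrix identity: Q^n = [[F_(n+1), F_n], [F_n, F_(n-1)]] with Q = [[1,1],[1,0]].
n = 318 = 100111110₂. Square-and-multiply, entries mod 390:
Q^1 = [[1,1],[1,0]]
Q^2 = (Q^1)² = [[2,1],[1,1]]
Q^4 = (Q^2)² = [[5,3],[3,2]]
Q^9 = (Q^4)²·Q = [[55,34],[34,21]]
Q^19 = (Q^9)²·Q = [[135,281],[281,244]]
Q^39 = (Q^19)²·Q = [[105,76],[76,29]]
Q^79 = (Q^39)²·Q = [[75,31],[31,44]]
Q^159 = (Q^79)²·Q = [[135,346],[346,179]]
Q^318 = (Q^159)² = [[271,224],[224,47]]
F_318 mod 390 = Q^318[0][1] = 224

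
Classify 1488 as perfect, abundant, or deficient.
abundant

Proper divisors of 1488: sum = 1 + 2 + 3 + 4 + 6 + 8 + 12 + 16 + ... + 248 + 372 + 496 + 744 (19 divisors) = 2480
Since 2480 > 1488, 1488 is abundant.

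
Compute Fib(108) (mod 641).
168

Matrix identity: Q^n = [[F_(n+1), F_n], [F_n, F_(n-1)]] with Q = [[1,1],[1,0]].
n = 108 = 1101100₂. Square-and-multiply, entries mod 641:
Q^1 = [[1,1],[1,0]]
Q^3 = (Q^1)²·Q = [[3,2],[2,1]]
Q^6 = (Q^3)² = [[13,8],[8,5]]
Q^13 = (Q^6)²·Q = [[377,233],[233,144]]
Q^27 = (Q^13)²·Q = [[516,272],[272,244]]
Q^54 = (Q^27)² = [[510,318],[318,192]]
Q^108 = (Q^54)² = [[341,168],[168,173]]
F_108 mod 641 = Q^108[0][1] = 168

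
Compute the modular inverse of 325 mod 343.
19

gcd(325, 343) = 1, so the inverse exists.
Extended Euclidean algorithm on (343, 325):
343 = 1 × 325 + 18  ⟹  18 = (1)·343 + (-1)·325
325 = 18 × 18 + 1  ⟹  1 = (-18)·343 + (19)·325
So (19)·325 ≡ 1 (mod 343), i.e. 325^(-1) ≡ 19 (mod 343).
Check: 325 × 19 = 6175 ≡ 1 (mod 343)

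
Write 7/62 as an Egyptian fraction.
1/9 + 1/558

Greedy algorithm:
7/62: ceiling(62/7) = 9, use 1/9
1/558: ceiling(558/1) = 558, use 1/558
Result: 7/62 = 1/9 + 1/558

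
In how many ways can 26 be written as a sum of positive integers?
2436

p(n) counts ways to write n as a sum of positive integers (order ignored).
Euler's pentagonal recurrence: p(k) = p(k-1) + p(k-2) - p(k-5) - p(k-7) + p(k-12) + p(k-15) - ... (offsets j(3j∓1)/2, signs ++--, p(0)=1, p(<0)=0).
DP table for k = 0..25: p(0)=1, p(1)=1, p(2)=2, p(3)=3, p(4)=5, p(5)=7, p(6)=11, p(7)=15, p(8)=22, p(9)=30, p(10)=42, p(11)=56, p(12)=77, p(13)=101, p(14)=135, p(15)=176, p(16)=231, p(17)=297, p(18)=385, p(19)=490, p(20)=627, p(21)=792, p(22)=1002, p(23)=1255, p(24)=1575, p(25)=1958.
Final step: p(26) = p(25) + p(24) - p(21) - p(19) + p(14) + p(11) - p(4) - p(0)
= 1958 + 1575 - 792 - 490 + 135 + 56 - 5 - 1
= 2436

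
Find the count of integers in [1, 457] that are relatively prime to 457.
456

457 = 457
φ(n) = n × ∏(1 - 1/p) for each prime p dividing n
φ(457) = 457 × (1 - 1/457) = 456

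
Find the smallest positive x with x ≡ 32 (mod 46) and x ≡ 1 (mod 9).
262

Using Chinese Remainder Theorem:
M = 46 × 9 = 414
M1 = 9, M2 = 46
y1 = 9^(-1) mod 46 = 41
y2 = 46^(-1) mod 9 = 1
x = (32×9×41 + 1×46×1) mod 414 = 262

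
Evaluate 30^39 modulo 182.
64

Repeated squaring. Binary of 39 = 100111.
30^1 ≡ 30 (mod 182); 30^2 ≡ 172 (mod 182); 30^4 ≡ 100 (mod 182); 30^8 ≡ 172 (mod 182); 30^16 ≡ 100 (mod 182); 30^32 ≡ 172 (mod 182)
30^39 = 30^1 × 30^2 × 30^4 × 30^32 ≡ 64 (mod 182)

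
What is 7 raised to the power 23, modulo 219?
94

Repeated squaring. Binary of 23 = 10111.
7^1 ≡ 7 (mod 219); 7^2 ≡ 49 (mod 219); 7^4 ≡ 211 (mod 219); 7^8 ≡ 64 (mod 219); 7^16 ≡ 154 (mod 219)
7^23 = 7^1 × 7^2 × 7^4 × 7^16 ≡ 94 (mod 219)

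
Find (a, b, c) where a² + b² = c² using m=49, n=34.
(1245, 3332, 3557)

Euclid's formula: a = m² - n², b = 2mn, c = m² + n²
m = 49, n = 34
a = 49² - 34² = 2401 - 1156 = 1245
b = 2 × 49 × 34 = 3332
c = 49² + 34² = 2401 + 1156 = 3557
Verification: 1245² + 3332² = 1550025 + 11102224 = 12652249 = 3557² ✓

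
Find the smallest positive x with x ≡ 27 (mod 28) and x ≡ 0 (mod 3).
27

Using Chinese Remainder Theorem:
M = 28 × 3 = 84
M1 = 3, M2 = 28
y1 = 3^(-1) mod 28 = 19
y2 = 28^(-1) mod 3 = 1
x = (27×3×19 + 0×28×1) mod 84 = 27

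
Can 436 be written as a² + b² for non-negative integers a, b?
6² + 20² (a=6, b=20)

Factorization: 436 = 2^2 × 109
By Fermat: n is sum of two squares iff every prime p ≡ 3 (mod 4) appears to even power.
All primes ≡ 3 (mod 4) appear to even power.
Search a = 0, 1, 2, … for 436 - a² a perfect square: first hit at a = 6: 436 - 36 = 400 = 20².
436 = 6² + 20² = 36 + 400 ✓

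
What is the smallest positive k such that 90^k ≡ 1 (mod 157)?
26

157 is prime, so ord(90) divides φ(157) = 156.
Divisors of 156: 1, 2, 3, 4, 6, 12, 13, 26, 39, 52, 78, 156.
Repeated squaring: 90^1 ≡ 90, 90^2 ≡ 93, 90^4 ≡ 14, 90^8 ≡ 39, 90^16 ≡ 108, 90^32 ≡ 46, 90^64 ≡ 75, 90^128 ≡ 130 (mod 157).
Test 90^d mod 157 for each divisor d in increasing order:
90^1 ≡ 90
90^2 ≡ 93
90^3 = 90^2·90^1 ≡ 49
90^4 ≡ 14
90^6 = 90^4·90^2 ≡ 46
90^12 = 90^8·90^4 ≡ 75
90^13 = 90^8·90^4·90^1 ≡ 156
90^26 = 90^16·90^8·90^2 ≡ 1  ← first divisor giving 1
The order is 26.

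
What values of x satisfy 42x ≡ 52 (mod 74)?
x ≡ 3 (mod 37)

gcd(42, 74) = 2, which divides 52, so solutions exist.
Divide through by 2: 21x ≡ 26 (mod 37).
Find 21^(-1) mod 37 by the extended Euclidean algorithm:
37 = 1 × 21 + 16  ⟹  16 = (1)·37 + (-1)·21
21 = 1 × 16 + 5  ⟹  5 = (-1)·37 + (2)·21
16 = 3 × 5 + 1  ⟹  1 = (4)·37 + (-7)·21
So (-7)·21 ≡ 1 (mod 37), i.e. 21^(-1) ≡ -7 ≡ 30 (mod 37).
x ≡ 30 × 26 = 780 ≡ 3 (mod 37).
Check: 42 × 3 = 126 ≡ 52 (mod 74).
x ≡ 3 (mod 37), giving 2 solutions mod 74.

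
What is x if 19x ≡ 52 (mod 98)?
x ≡ 44 (mod 98)

gcd(19, 98) = 1, which divides 52, so solutions exist.
Find 19^(-1) mod 98 by the extended Euclidean algorithm:
98 = 5 × 19 + 3  ⟹  3 = (1)·98 + (-5)·19
19 = 6 × 3 + 1  ⟹  1 = (-6)·98 + (31)·19
So (31)·19 ≡ 1 (mod 98), i.e. 19^(-1) ≡ 31 (mod 98).
x ≡ 31 × 52 = 1612 ≡ 44 (mod 98).
Check: 19 × 44 = 836 ≡ 52 (mod 98).
Unique solution: x ≡ 44 (mod 98)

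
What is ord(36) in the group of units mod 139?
23

139 is prime, so ord(36) divides φ(139) = 138.
Divisors of 138: 1, 2, 3, 6, 23, 46, 69, 138.
Repeated squaring: 36^1 ≡ 36, 36^2 ≡ 45, 36^4 ≡ 79, 36^8 ≡ 125, 36^16 ≡ 57, 36^32 ≡ 52, 36^64 ≡ 63, 36^128 ≡ 77 (mod 139).
Test 36^d mod 139 for each divisor d in increasing order:
36^1 ≡ 36
36^2 ≡ 45
36^3 = 36^2·36^1 ≡ 91
36^6 = 36^4·36^2 ≡ 80
36^23 = 36^16·36^4·36^2·36^1 ≡ 1  ← first divisor giving 1
The order is 23.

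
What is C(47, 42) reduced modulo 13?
4

Using Lucas' theorem:
Write n=47 and k=42 in base 13:
n in base 13: [3, 8]
k in base 13: [3, 3]
C(47,42) mod 13 = ∏ C(n_i, k_i) mod 13
Digit binomials (mod 13): C(3,3) = 1; C(8,3) = 56 ≡ 4
Product: 1 × 4 = 4 ≡ 4 (mod 13)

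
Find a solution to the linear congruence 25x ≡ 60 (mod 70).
x ≡ 8 (mod 14)

gcd(25, 70) = 5, which divides 60, so solutions exist.
Divide through by 5: 5x ≡ 12 (mod 14).
Find 5^(-1) mod 14 by the extended Euclidean algorithm:
14 = 2 × 5 + 4  ⟹  4 = (1)·14 + (-2)·5
5 = 1 × 4 + 1  ⟹  1 = (-1)·14 + (3)·5
So (3)·5 ≡ 1 (mod 14), i.e. 5^(-1) ≡ 3 (mod 14).
x ≡ 3 × 12 = 36 ≡ 8 (mod 14).
Check: 25 × 8 = 200 ≡ 60 (mod 70).
x ≡ 8 (mod 14), giving 5 solutions mod 70.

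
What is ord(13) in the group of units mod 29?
14

29 is prime, so ord(13) divides φ(29) = 28.
Divisors of 28: 1, 2, 4, 7, 14, 28.
Repeated squaring: 13^1 ≡ 13, 13^2 ≡ 24, 13^4 ≡ 25, 13^8 ≡ 16, 13^16 ≡ 24 (mod 29).
Test 13^d mod 29 for each divisor d in increasing order:
13^1 ≡ 13
13^2 ≡ 24
13^4 ≡ 25
13^7 = 13^4·13^2·13^1 ≡ 28
13^14 = 13^8·13^4·13^2 ≡ 1  ← first divisor giving 1
The order is 14.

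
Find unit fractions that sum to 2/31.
1/16 + 1/496

Greedy algorithm:
2/31: ceiling(31/2) = 16, use 1/16
1/496: ceiling(496/1) = 496, use 1/496
Result: 2/31 = 1/16 + 1/496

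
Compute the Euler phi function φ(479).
478

479 = 479
φ(n) = n × ∏(1 - 1/p) for each prime p dividing n
φ(479) = 479 × (1 - 1/479) = 478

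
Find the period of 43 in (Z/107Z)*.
106

107 is prime, so ord(43) divides φ(107) = 106.
Divisors of 106: 1, 2, 53, 106.
Repeated squaring: 43^1 ≡ 43, 43^2 ≡ 30, 43^4 ≡ 44, 43^8 ≡ 10, 43^16 ≡ 100, 43^32 ≡ 49, 43^64 ≡ 47 (mod 107).
Test 43^d mod 107 for each divisor d in increasing order:
43^1 ≡ 43
43^2 ≡ 30
43^53 = 43^32·43^16·43^4·43^1 ≡ 106
43^106 = 43^64·43^32·43^8·43^2 ≡ 1  ← first divisor giving 1
The order is 106.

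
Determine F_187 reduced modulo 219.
173

Matrix identity: Q^n = [[F_(n+1), F_n], [F_n, F_(n-1)]] with Q = [[1,1],[1,0]].
n = 187 = 10111011₂. Square-and-multiply, entries mod 219:
Q^1 = [[1,1],[1,0]]
Q^2 = (Q^1)² = [[2,1],[1,1]]
Q^5 = (Q^2)²·Q = [[8,5],[5,3]]
Q^11 = (Q^5)²·Q = [[144,89],[89,55]]
Q^23 = (Q^11)²·Q = [[159,187],[187,191]]
Q^46 = (Q^23)² = [[25,188],[188,56]]
Q^93 = (Q^46)²·Q = [[170,53],[53,117]]
Q^187 = (Q^93)²·Q = [[54,173],[173,100]]
F_187 mod 219 = Q^187[0][1] = 173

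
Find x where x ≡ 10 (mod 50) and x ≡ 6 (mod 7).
160

Using Chinese Remainder Theorem:
M = 50 × 7 = 350
M1 = 7, M2 = 50
y1 = 7^(-1) mod 50 = 43
y2 = 50^(-1) mod 7 = 1
x = (10×7×43 + 6×50×1) mod 350 = 160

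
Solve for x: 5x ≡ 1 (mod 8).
5

gcd(5, 8) = 1, so the inverse exists.
Extended Euclidean algorithm on (8, 5):
8 = 1 × 5 + 3  ⟹  3 = (1)·8 + (-1)·5
5 = 1 × 3 + 2  ⟹  2 = (-1)·8 + (2)·5
3 = 1 × 2 + 1  ⟹  1 = (2)·8 + (-3)·5
So (-3)·5 ≡ 1 (mod 8), i.e. 5^(-1) ≡ -3 ≡ 5 (mod 8).
Check: 5 × 5 = 25 ≡ 1 (mod 8)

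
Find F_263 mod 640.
337

Matrix identity: Q^n = [[F_(n+1), F_n], [F_n, F_(n-1)]] with Q = [[1,1],[1,0]].
n = 263 = 100000111₂. Square-and-multiply, entries mod 640:
Q^1 = [[1,1],[1,0]]
Q^2 = (Q^1)² = [[2,1],[1,1]]
Q^4 = (Q^2)² = [[5,3],[3,2]]
Q^8 = (Q^4)² = [[34,21],[21,13]]
Q^16 = (Q^8)² = [[317,347],[347,610]]
Q^32 = (Q^16)² = [[98,389],[389,349]]
Q^65 = (Q^32)²·Q = [[88,285],[285,443]]
Q^131 = (Q^65)²·Q = [[304,9],[9,295]]
Q^263 = (Q^131)²·Q = [[608,337],[337,271]]
F_263 mod 640 = Q^263[0][1] = 337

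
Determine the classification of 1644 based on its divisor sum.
abundant

Proper divisors of 1644: sum = 1 + 2 + 3 + 4 + 6 + 12 + 137 + 274 + 411 + 548 + 822 = 2220
Since 2220 > 1644, 1644 is abundant.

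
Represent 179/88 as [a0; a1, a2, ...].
[2; 29, 3]

Euclidean algorithm steps:
179 = 2 × 88 + 3
88 = 29 × 3 + 1
3 = 3 × 1 + 0
Continued fraction: [2; 29, 3]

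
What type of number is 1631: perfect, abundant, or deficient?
deficient

Proper divisors of 1631: sum = 1 + 7 + 233 = 241
Since 241 < 1631, 1631 is deficient.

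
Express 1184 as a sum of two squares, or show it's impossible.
20² + 28² (a=20, b=28)

Factorization: 1184 = 2^5 × 37
By Fermat: n is sum of two squares iff every prime p ≡ 3 (mod 4) appears to even power.
All primes ≡ 3 (mod 4) appear to even power.
Search a = 0, 1, 2, … for 1184 - a² a perfect square: first hit at a = 20: 1184 - 400 = 784 = 28².
1184 = 20² + 28² = 400 + 784 ✓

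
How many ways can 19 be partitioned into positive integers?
490

p(n) counts ways to write n as a sum of positive integers (order ignored).
Euler's pentagonal recurrence: p(k) = p(k-1) + p(k-2) - p(k-5) - p(k-7) + p(k-12) + p(k-15) - ... (offsets j(3j∓1)/2, signs ++--, p(0)=1, p(<0)=0).
DP table for k = 0..18: p(0)=1, p(1)=1, p(2)=2, p(3)=3, p(4)=5, p(5)=7, p(6)=11, p(7)=15, p(8)=22, p(9)=30, p(10)=42, p(11)=56, p(12)=77, p(13)=101, p(14)=135, p(15)=176, p(16)=231, p(17)=297, p(18)=385.
Final step: p(19) = p(18) + p(17) - p(14) - p(12) + p(7) + p(4)
= 385 + 297 - 135 - 77 + 15 + 5
= 490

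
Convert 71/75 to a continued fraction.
[0; 1, 17, 1, 3]

Euclidean algorithm steps:
71 = 0 × 75 + 71
75 = 1 × 71 + 4
71 = 17 × 4 + 3
4 = 1 × 3 + 1
3 = 3 × 1 + 0
Continued fraction: [0; 1, 17, 1, 3]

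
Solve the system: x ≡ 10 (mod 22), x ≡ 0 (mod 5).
10

Using Chinese Remainder Theorem:
M = 22 × 5 = 110
M1 = 5, M2 = 22
y1 = 5^(-1) mod 22 = 9
y2 = 22^(-1) mod 5 = 3
x = (10×5×9 + 0×22×3) mod 110 = 10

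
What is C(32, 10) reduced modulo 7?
2

Using Lucas' theorem:
Write n=32 and k=10 in base 7:
n in base 7: [4, 4]
k in base 7: [1, 3]
C(32,10) mod 7 = ∏ C(n_i, k_i) mod 7
Digit binomials (mod 7): C(4,1) = 4; C(4,3) = 4
Product: 4 × 4 = 16 ≡ 2 (mod 7)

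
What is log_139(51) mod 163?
28

Baby-step giant-step with step n = ⌈√163⌉ = 13.
Baby steps 139^j mod 163 (j:value) for j=0..12: 0:1, 1:139, 2:87, 3:31, 4:71, 5:89, 6:146, 7:82, 8:151, 9:125, 10:97, 11:117, 12:126.
Giant-step multiplier: 139^(-13) ≡ 139^(162-13) = 139^149 ≡ 67 (mod 163).
Giant steps γ_i = 51·67^i mod 163: γ_0=51, γ_1=157, γ_2=87 (in table at j=2).
x = i·n + j = 2·13 + 2 = 28.
Check: 139^28 ≡ 51 (mod 163).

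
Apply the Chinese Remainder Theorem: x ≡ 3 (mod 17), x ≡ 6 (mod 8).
54

Using Chinese Remainder Theorem:
M = 17 × 8 = 136
M1 = 8, M2 = 17
y1 = 8^(-1) mod 17 = 15
y2 = 17^(-1) mod 8 = 1
x = (3×8×15 + 6×17×1) mod 136 = 54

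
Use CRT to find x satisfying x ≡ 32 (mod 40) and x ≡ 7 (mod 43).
1512

Using Chinese Remainder Theorem:
M = 40 × 43 = 1720
M1 = 43, M2 = 40
y1 = 43^(-1) mod 40 = 27
y2 = 40^(-1) mod 43 = 14
x = (32×43×27 + 7×40×14) mod 1720 = 1512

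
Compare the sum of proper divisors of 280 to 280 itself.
abundant

Proper divisors of 280: sum = 1 + 2 + 4 + 5 + 7 + 8 + 10 + 14 + 20 + 28 + 35 + 40 + 56 + 70 + 140 = 440
Since 440 > 280, 280 is abundant.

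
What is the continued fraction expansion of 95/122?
[0; 1, 3, 1, 1, 13]

Euclidean algorithm steps:
95 = 0 × 122 + 95
122 = 1 × 95 + 27
95 = 3 × 27 + 14
27 = 1 × 14 + 13
14 = 1 × 13 + 1
13 = 13 × 1 + 0
Continued fraction: [0; 1, 3, 1, 1, 13]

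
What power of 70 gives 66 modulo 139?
20

Baby-step giant-step with step n = ⌈√139⌉ = 12.
Baby steps 70^j mod 139 (j:value) for j=0..11: 0:1, 1:70, 2:35, 3:87, 4:113, 5:126, 6:63, 7:101, 8:120, 9:60, 10:30, 11:15.
Giant-step multiplier: 70^(-12) ≡ 70^(138-12) = 70^126 ≡ 65 (mod 139).
Giant steps γ_i = 66·65^i mod 139: γ_0=66, γ_1=120 (in table at j=8).
x = i·n + j = 1·12 + 8 = 20.
Check: 70^20 ≡ 66 (mod 139).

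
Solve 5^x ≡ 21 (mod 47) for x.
6

Baby-step giant-step with step n = ⌈√47⌉ = 7.
Baby steps 5^j mod 47 (j:value) for j=0..6: 0:1, 1:5, 2:25, 3:31, 4:14, 5:23, 6:21.
h = 21 is already in the table at j=6, so x = 6.
Check: 5^6 ≡ 21 (mod 47).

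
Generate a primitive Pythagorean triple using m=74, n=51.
(2875, 7548, 8077)

Euclid's formula: a = m² - n², b = 2mn, c = m² + n²
m = 74, n = 51
a = 74² - 51² = 5476 - 2601 = 2875
b = 2 × 74 × 51 = 7548
c = 74² + 51² = 5476 + 2601 = 8077
Verification: 2875² + 7548² = 8265625 + 56972304 = 65237929 = 8077² ✓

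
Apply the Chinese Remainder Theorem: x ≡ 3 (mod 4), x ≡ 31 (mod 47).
31

Using Chinese Remainder Theorem:
M = 4 × 47 = 188
M1 = 47, M2 = 4
y1 = 47^(-1) mod 4 = 3
y2 = 4^(-1) mod 47 = 12
x = (3×47×3 + 31×4×12) mod 188 = 31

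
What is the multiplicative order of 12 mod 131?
65

131 is prime, so ord(12) divides φ(131) = 130.
Divisors of 130: 1, 2, 5, 10, 13, 26, 65, 130.
Repeated squaring: 12^1 ≡ 12, 12^2 ≡ 13, 12^4 ≡ 38, 12^8 ≡ 3, 12^16 ≡ 9, 12^32 ≡ 81, 12^64 ≡ 11, 12^128 ≡ 121 (mod 131).
Test 12^d mod 131 for each divisor d in increasing order:
12^1 ≡ 12
12^2 ≡ 13
12^5 = 12^4·12^1 ≡ 63
12^10 = 12^8·12^2 ≡ 39
12^13 = 12^8·12^4·12^1 ≡ 58
12^26 = 12^16·12^8·12^2 ≡ 89
12^65 = 12^64·12^1 ≡ 1  ← first divisor giving 1
The order is 65.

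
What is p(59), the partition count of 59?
831820

p(n) counts ways to write n as a sum of positive integers (order ignored).
Euler's pentagonal recurrence: p(k) = p(k-1) + p(k-2) - p(k-5) - p(k-7) + p(k-12) + p(k-15) - ... (offsets j(3j∓1)/2, signs ++--, p(0)=1, p(<0)=0).
DP table for k = 0..58: p(0)=1, p(1)=1, p(2)=2, p(3)=3, p(4)=5, p(5)=7, p(6)=11, p(7)=15, p(8)=22, p(9)=30, p(10)=42, p(11)=56, p(12)=77, p(13)=101, p(14)=135, p(15)=176, p(16)=231, p(17)=297, p(18)=385, p(19)=490, p(20)=627, p(21)=792, p(22)=1002, p(23)=1255, p(24)=1575, p(25)=1958, p(26)=2436, p(27)=3010, p(28)=3718, p(29)=4565, p(30)=5604, p(31)=6842, p(32)=8349, p(33)=10143, p(34)=12310, p(35)=14883, p(36)=17977, p(37)=21637, p(38)=26015, p(39)=31185, p(40)=37338, p(41)=44583, p(42)=53174, p(43)=63261, p(44)=75175, p(45)=89134, p(46)=105558, p(47)=124754, p(48)=147273, p(49)=173525, p(50)=204226, p(51)=239943, p(52)=281589, p(53)=329931, p(54)=386155, p(55)=451276, p(56)=526823, p(57)=614154, p(58)=715220.
Final step: p(59) = p(58) + p(57) - p(54) - p(52) + p(47) + p(44) - p(37) - p(33) + p(24) + p(19) - p(8) - p(2)
= 715220 + 614154 - 386155 - 281589 + 124754 + 75175 - 21637 - 10143 + 1575 + 490 - 22 - 2
= 831820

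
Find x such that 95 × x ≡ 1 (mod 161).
100

gcd(95, 161) = 1, so the inverse exists.
Extended Euclidean algorithm on (161, 95):
161 = 1 × 95 + 66  ⟹  66 = (1)·161 + (-1)·95
95 = 1 × 66 + 29  ⟹  29 = (-1)·161 + (2)·95
66 = 2 × 29 + 8  ⟹  8 = (3)·161 + (-5)·95
29 = 3 × 8 + 5  ⟹  5 = (-10)·161 + (17)·95
8 = 1 × 5 + 3  ⟹  3 = (13)·161 + (-22)·95
5 = 1 × 3 + 2  ⟹  2 = (-23)·161 + (39)·95
3 = 1 × 2 + 1  ⟹  1 = (36)·161 + (-61)·95
So (-61)·95 ≡ 1 (mod 161), i.e. 95^(-1) ≡ -61 ≡ 100 (mod 161).
Check: 95 × 100 = 9500 ≡ 1 (mod 161)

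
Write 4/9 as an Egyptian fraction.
1/3 + 1/9

Greedy algorithm:
4/9: ceiling(9/4) = 3, use 1/3
1/9: ceiling(9/1) = 9, use 1/9
Result: 4/9 = 1/3 + 1/9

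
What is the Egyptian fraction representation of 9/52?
1/6 + 1/156

Greedy algorithm:
9/52: ceiling(52/9) = 6, use 1/6
1/156: ceiling(156/1) = 156, use 1/156
Result: 9/52 = 1/6 + 1/156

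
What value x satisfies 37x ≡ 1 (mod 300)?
73

gcd(37, 300) = 1, so the inverse exists.
Extended Euclidean algorithm on (300, 37):
300 = 8 × 37 + 4  ⟹  4 = (1)·300 + (-8)·37
37 = 9 × 4 + 1  ⟹  1 = (-9)·300 + (73)·37
So (73)·37 ≡ 1 (mod 300), i.e. 37^(-1) ≡ 73 (mod 300).
Check: 37 × 73 = 2701 ≡ 1 (mod 300)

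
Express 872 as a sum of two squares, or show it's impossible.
14² + 26² (a=14, b=26)

Factorization: 872 = 2^3 × 109
By Fermat: n is sum of two squares iff every prime p ≡ 3 (mod 4) appears to even power.
All primes ≡ 3 (mod 4) appear to even power.
Search a = 0, 1, 2, … for 872 - a² a perfect square: first hit at a = 14: 872 - 196 = 676 = 26².
872 = 14² + 26² = 196 + 676 ✓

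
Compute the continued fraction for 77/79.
[0; 1, 38, 2]

Euclidean algorithm steps:
77 = 0 × 79 + 77
79 = 1 × 77 + 2
77 = 38 × 2 + 1
2 = 2 × 1 + 0
Continued fraction: [0; 1, 38, 2]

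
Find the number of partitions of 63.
1505499

p(n) counts ways to write n as a sum of positive integers (order ignored).
Euler's pentagonal recurrence: p(k) = p(k-1) + p(k-2) - p(k-5) - p(k-7) + p(k-12) + p(k-15) - ... (offsets j(3j∓1)/2, signs ++--, p(0)=1, p(<0)=0).
DP table for k = 0..62: p(0)=1, p(1)=1, p(2)=2, p(3)=3, p(4)=5, p(5)=7, p(6)=11, p(7)=15, p(8)=22, p(9)=30, p(10)=42, p(11)=56, p(12)=77, p(13)=101, p(14)=135, p(15)=176, p(16)=231, p(17)=297, p(18)=385, p(19)=490, p(20)=627, p(21)=792, p(22)=1002, p(23)=1255, p(24)=1575, p(25)=1958, p(26)=2436, p(27)=3010, p(28)=3718, p(29)=4565, p(30)=5604, p(31)=6842, p(32)=8349, p(33)=10143, p(34)=12310, p(35)=14883, p(36)=17977, p(37)=21637, p(38)=26015, p(39)=31185, p(40)=37338, p(41)=44583, p(42)=53174, p(43)=63261, p(44)=75175, p(45)=89134, p(46)=105558, p(47)=124754, p(48)=147273, p(49)=173525, p(50)=204226, p(51)=239943, p(52)=281589, p(53)=329931, p(54)=386155, p(55)=451276, p(56)=526823, p(57)=614154, p(58)=715220, p(59)=831820, p(60)=966467, p(61)=1121505, p(62)=1300156.
Final step: p(63) = p(62) + p(61) - p(58) - p(56) + p(51) + p(48) - p(41) - p(37) + p(28) + p(23) - p(12) - p(6)
= 1300156 + 1121505 - 715220 - 526823 + 239943 + 147273 - 44583 - 21637 + 3718 + 1255 - 77 - 11
= 1505499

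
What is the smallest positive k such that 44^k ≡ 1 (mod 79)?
39

79 is prime, so ord(44) divides φ(79) = 78.
Divisors of 78: 1, 2, 3, 6, 13, 26, 39, 78.
Repeated squaring: 44^1 ≡ 44, 44^2 ≡ 40, 44^4 ≡ 20, 44^8 ≡ 5, 44^16 ≡ 25, 44^32 ≡ 72, 44^64 ≡ 49 (mod 79).
Test 44^d mod 79 for each divisor d in increasing order:
44^1 ≡ 44
44^2 ≡ 40
44^3 = 44^2·44^1 ≡ 22
44^6 = 44^4·44^2 ≡ 10
44^13 = 44^8·44^4·44^1 ≡ 55
44^26 = 44^16·44^8·44^2 ≡ 23
44^39 = 44^32·44^4·44^2·44^1 ≡ 1  ← first divisor giving 1
The order is 39.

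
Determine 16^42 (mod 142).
76

Repeated squaring. Binary of 42 = 101010.
16^1 ≡ 16 (mod 142); 16^2 ≡ 114 (mod 142); 16^4 ≡ 74 (mod 142); 16^8 ≡ 80 (mod 142); 16^16 ≡ 10 (mod 142); 16^32 ≡ 100 (mod 142)
16^42 = 16^2 × 16^8 × 16^32 ≡ 76 (mod 142)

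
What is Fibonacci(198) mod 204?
68

Matrix identity: Q^n = [[F_(n+1), F_n], [F_n, F_(n-1)]] with Q = [[1,1],[1,0]].
n = 198 = 11000110₂. Square-and-multiply, entries mod 204:
Q^1 = [[1,1],[1,0]]
Q^3 = (Q^1)²·Q = [[3,2],[2,1]]
Q^6 = (Q^3)² = [[13,8],[8,5]]
Q^12 = (Q^6)² = [[29,144],[144,89]]
Q^24 = (Q^12)² = [[157,60],[60,97]]
Q^49 = (Q^24)²·Q = [[37,97],[97,144]]
Q^99 = (Q^49)²·Q = [[183,170],[170,13]]
Q^198 = (Q^99)² = [[169,68],[68,101]]
F_198 mod 204 = Q^198[0][1] = 68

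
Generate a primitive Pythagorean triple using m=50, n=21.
(2059, 2100, 2941)

Euclid's formula: a = m² - n², b = 2mn, c = m² + n²
m = 50, n = 21
a = 50² - 21² = 2500 - 441 = 2059
b = 2 × 50 × 21 = 2100
c = 50² + 21² = 2500 + 441 = 2941
Verification: 2059² + 2100² = 4239481 + 4410000 = 8649481 = 2941² ✓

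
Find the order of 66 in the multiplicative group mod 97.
48

97 is prime, so ord(66) divides φ(97) = 96.
Divisors of 96: 1, 2, 3, 4, 6, 8, 12, 16, 24, 32, 48, 96.
Repeated squaring: 66^1 ≡ 66, 66^2 ≡ 88, 66^4 ≡ 81, 66^8 ≡ 62, 66^16 ≡ 61, 66^32 ≡ 35, 66^64 ≡ 61 (mod 97).
Test 66^d mod 97 for each divisor d in increasing order:
66^1 ≡ 66
66^2 ≡ 88
66^3 = 66^2·66^1 ≡ 85
66^4 ≡ 81
66^6 = 66^4·66^2 ≡ 47
66^8 ≡ 62
66^12 = 66^8·66^4 ≡ 75
66^16 ≡ 61
66^24 = 66^16·66^8 ≡ 96
66^32 ≡ 35
66^48 = 66^32·66^16 ≡ 1  ← first divisor giving 1
The order is 48.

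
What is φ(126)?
36

126 = 2 × 3^2 × 7
φ(n) = n × ∏(1 - 1/p) for each prime p dividing n
φ(126) = 126 × (1 - 1/2) × (1 - 1/3) × (1 - 1/7) = 36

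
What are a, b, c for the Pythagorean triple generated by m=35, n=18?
(901, 1260, 1549)

Euclid's formula: a = m² - n², b = 2mn, c = m² + n²
m = 35, n = 18
a = 35² - 18² = 1225 - 324 = 901
b = 2 × 35 × 18 = 1260
c = 35² + 18² = 1225 + 324 = 1549
Verification: 901² + 1260² = 811801 + 1587600 = 2399401 = 1549² ✓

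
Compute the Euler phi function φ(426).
140

426 = 2 × 3 × 71
φ(n) = n × ∏(1 - 1/p) for each prime p dividing n
φ(426) = 426 × (1 - 1/2) × (1 - 1/3) × (1 - 1/71) = 140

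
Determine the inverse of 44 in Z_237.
167

gcd(44, 237) = 1, so the inverse exists.
Extended Euclidean algorithm on (237, 44):
237 = 5 × 44 + 17  ⟹  17 = (1)·237 + (-5)·44
44 = 2 × 17 + 10  ⟹  10 = (-2)·237 + (11)·44
17 = 1 × 10 + 7  ⟹  7 = (3)·237 + (-16)·44
10 = 1 × 7 + 3  ⟹  3 = (-5)·237 + (27)·44
7 = 2 × 3 + 1  ⟹  1 = (13)·237 + (-70)·44
So (-70)·44 ≡ 1 (mod 237), i.e. 44^(-1) ≡ -70 ≡ 167 (mod 237).
Check: 44 × 167 = 7348 ≡ 1 (mod 237)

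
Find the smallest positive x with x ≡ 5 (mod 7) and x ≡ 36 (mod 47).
271

Using Chinese Remainder Theorem:
M = 7 × 47 = 329
M1 = 47, M2 = 7
y1 = 47^(-1) mod 7 = 3
y2 = 7^(-1) mod 47 = 27
x = (5×47×3 + 36×7×27) mod 329 = 271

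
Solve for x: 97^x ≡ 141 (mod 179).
42

Baby-step giant-step with step n = ⌈√179⌉ = 14.
Baby steps 97^j mod 179 (j:value) for j=0..13: 0:1, 1:97, 2:101, 3:131, 4:177, 5:164, 6:156, 7:96, 8:4, 9:30, 10:46, 11:166, 12:171, 13:119.
Giant-step multiplier: 97^(-14) ≡ 97^(178-14) = 97^164 ≡ 107 (mod 179).
Giant steps γ_i = 141·107^i mod 179: γ_0=141, γ_1=51, γ_2=87, γ_3=1 (in table at j=0).
x = i·n + j = 3·14 + 0 = 42.
Check: 97^42 ≡ 141 (mod 179).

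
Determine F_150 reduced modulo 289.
76

Matrix identity: Q^n = [[F_(n+1), F_n], [F_n, F_(n-1)]] with Q = [[1,1],[1,0]].
n = 150 = 10010110₂. Square-and-multiply, entries mod 289:
Q^1 = [[1,1],[1,0]]
Q^2 = (Q^1)² = [[2,1],[1,1]]
Q^4 = (Q^2)² = [[5,3],[3,2]]
Q^9 = (Q^4)²·Q = [[55,34],[34,21]]
Q^18 = (Q^9)² = [[135,272],[272,152]]
Q^37 = (Q^18)²·Q = [[52,18],[18,34]]
Q^75 = (Q^37)²·Q = [[241,138],[138,103]]
Q^150 = (Q^75)² = [[251,76],[76,175]]
F_150 mod 289 = Q^150[0][1] = 76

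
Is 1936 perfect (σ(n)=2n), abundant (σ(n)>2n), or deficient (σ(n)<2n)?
abundant

Proper divisors of 1936: sum = 1 + 2 + 4 + 8 + 11 + 16 + 22 + 44 + 88 + 121 + 176 + 242 + 484 + 968 = 2187
Since 2187 > 1936, 1936 is abundant.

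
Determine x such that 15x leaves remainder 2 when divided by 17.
x ≡ 16 (mod 17)

gcd(15, 17) = 1, which divides 2, so solutions exist.
Find 15^(-1) mod 17 by the extended Euclidean algorithm:
17 = 1 × 15 + 2  ⟹  2 = (1)·17 + (-1)·15
15 = 7 × 2 + 1  ⟹  1 = (-7)·17 + (8)·15
So (8)·15 ≡ 1 (mod 17), i.e. 15^(-1) ≡ 8 (mod 17).
x ≡ 8 × 2 = 16 ≡ 16 (mod 17).
Check: 15 × 16 = 240 ≡ 2 (mod 17).
Unique solution: x ≡ 16 (mod 17)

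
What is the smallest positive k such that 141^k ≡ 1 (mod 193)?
192

193 is prime, so ord(141) divides φ(193) = 192.
Divisors of 192: 1, 2, 3, 4, 6, 8, 12, 16, 24, 32, 48, 64, 96, 192.
Repeated squaring: 141^1 ≡ 141, 141^2 ≡ 2, 141^4 ≡ 4, 141^8 ≡ 16, 141^16 ≡ 63, 141^32 ≡ 109, 141^64 ≡ 108, 141^128 ≡ 84 (mod 193).
Test 141^d mod 193 for each divisor d in increasing order:
141^1 ≡ 141
141^2 ≡ 2
141^3 = 141^2·141^1 ≡ 89
141^4 ≡ 4
141^6 = 141^4·141^2 ≡ 8
141^8 ≡ 16
141^12 = 141^8·141^4 ≡ 64
141^16 ≡ 63
141^24 = 141^16·141^8 ≡ 43
141^32 ≡ 109
141^48 = 141^32·141^16 ≡ 112
141^64 ≡ 108
141^96 = 141^64·141^32 ≡ 192
141^192 = 141^128·141^64 ≡ 1  ← first divisor giving 1
The order is 192.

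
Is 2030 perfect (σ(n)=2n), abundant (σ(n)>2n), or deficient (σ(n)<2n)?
abundant

Proper divisors of 2030: sum = 1 + 2 + 5 + 7 + 10 + 14 + 29 + 35 + 58 + 70 + 145 + 203 + 290 + 406 + 1015 = 2290
Since 2290 > 2030, 2030 is abundant.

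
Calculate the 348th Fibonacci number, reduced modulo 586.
324

Matrix identity: Q^n = [[F_(n+1), F_n], [F_n, F_(n-1)]] with Q = [[1,1],[1,0]].
n = 348 = 101011100₂. Square-and-multiply, entries mod 586:
Q^1 = [[1,1],[1,0]]
Q^2 = (Q^1)² = [[2,1],[1,1]]
Q^5 = (Q^2)²·Q = [[8,5],[5,3]]
Q^10 = (Q^5)² = [[89,55],[55,34]]
Q^21 = (Q^10)²·Q = [[131,398],[398,319]]
Q^43 = (Q^21)²·Q = [[135,351],[351,370]]
Q^87 = (Q^43)²·Q = [[483,200],[200,283]]
Q^174 = (Q^87)² = [[213,254],[254,545]]
Q^348 = (Q^174)² = [[303,324],[324,565]]
F_348 mod 586 = Q^348[0][1] = 324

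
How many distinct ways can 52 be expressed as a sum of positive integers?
281589

p(n) counts ways to write n as a sum of positive integers (order ignored).
Euler's pentagonal recurrence: p(k) = p(k-1) + p(k-2) - p(k-5) - p(k-7) + p(k-12) + p(k-15) - ... (offsets j(3j∓1)/2, signs ++--, p(0)=1, p(<0)=0).
DP table for k = 0..51: p(0)=1, p(1)=1, p(2)=2, p(3)=3, p(4)=5, p(5)=7, p(6)=11, p(7)=15, p(8)=22, p(9)=30, p(10)=42, p(11)=56, p(12)=77, p(13)=101, p(14)=135, p(15)=176, p(16)=231, p(17)=297, p(18)=385, p(19)=490, p(20)=627, p(21)=792, p(22)=1002, p(23)=1255, p(24)=1575, p(25)=1958, p(26)=2436, p(27)=3010, p(28)=3718, p(29)=4565, p(30)=5604, p(31)=6842, p(32)=8349, p(33)=10143, p(34)=12310, p(35)=14883, p(36)=17977, p(37)=21637, p(38)=26015, p(39)=31185, p(40)=37338, p(41)=44583, p(42)=53174, p(43)=63261, p(44)=75175, p(45)=89134, p(46)=105558, p(47)=124754, p(48)=147273, p(49)=173525, p(50)=204226, p(51)=239943.
Final step: p(52) = p(51) + p(50) - p(47) - p(45) + p(40) + p(37) - p(30) - p(26) + p(17) + p(12) - p(1)
= 239943 + 204226 - 124754 - 89134 + 37338 + 21637 - 5604 - 2436 + 297 + 77 - 1
= 281589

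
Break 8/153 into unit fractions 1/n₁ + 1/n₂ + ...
1/20 + 1/438 + 1/223380

Greedy algorithm:
8/153: ceiling(153/8) = 20, use 1/20
7/3060: ceiling(3060/7) = 438, use 1/438
1/223380: ceiling(223380/1) = 223380, use 1/223380
Result: 8/153 = 1/20 + 1/438 + 1/223380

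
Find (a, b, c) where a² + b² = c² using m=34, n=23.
(627, 1564, 1685)

Euclid's formula: a = m² - n², b = 2mn, c = m² + n²
m = 34, n = 23
a = 34² - 23² = 1156 - 529 = 627
b = 2 × 34 × 23 = 1564
c = 34² + 23² = 1156 + 529 = 1685
Verification: 627² + 1564² = 393129 + 2446096 = 2839225 = 1685² ✓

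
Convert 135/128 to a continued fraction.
[1; 18, 3, 2]

Euclidean algorithm steps:
135 = 1 × 128 + 7
128 = 18 × 7 + 2
7 = 3 × 2 + 1
2 = 2 × 1 + 0
Continued fraction: [1; 18, 3, 2]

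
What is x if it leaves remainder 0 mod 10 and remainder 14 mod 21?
140

Using Chinese Remainder Theorem:
M = 10 × 21 = 210
M1 = 21, M2 = 10
y1 = 21^(-1) mod 10 = 1
y2 = 10^(-1) mod 21 = 19
x = (0×21×1 + 14×10×19) mod 210 = 140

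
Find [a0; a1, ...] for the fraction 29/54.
[0; 1, 1, 6, 4]

Euclidean algorithm steps:
29 = 0 × 54 + 29
54 = 1 × 29 + 25
29 = 1 × 25 + 4
25 = 6 × 4 + 1
4 = 4 × 1 + 0
Continued fraction: [0; 1, 1, 6, 4]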